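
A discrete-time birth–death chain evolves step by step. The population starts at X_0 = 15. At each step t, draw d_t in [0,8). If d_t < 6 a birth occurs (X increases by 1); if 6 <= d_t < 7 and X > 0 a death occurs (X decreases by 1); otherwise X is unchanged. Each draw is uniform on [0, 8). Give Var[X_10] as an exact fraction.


155/32

X can drop by at most 1 per step and X_0 = 15 > T = 10, so X_t >= 15 − t >= 5 > 0 for every t <= 10: the floor at 0 (the 'and X > 0' condition) never binds. Hence X_10 = X_0 + Σ_{t<10} Y_t with i.i.d. increments Y_t = y(d_t) ∈ {+1, −1, 0}.
Outcome values over d=0..7: [1, 1, 1, 1, 1, 1, -1, 0]
Σy = 5, Σy² = 7, M = 8
μ = 5/8 = 5/8,  σ² = 7/8 − (5/8)² = 31/64
Independent increments: Var[X_10] = 10·σ² = 10·(31/64) = 155/32


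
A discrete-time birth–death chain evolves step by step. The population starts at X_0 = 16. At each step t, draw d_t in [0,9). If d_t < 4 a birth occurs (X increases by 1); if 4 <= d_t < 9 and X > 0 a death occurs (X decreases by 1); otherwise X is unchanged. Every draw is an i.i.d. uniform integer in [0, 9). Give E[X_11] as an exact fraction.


133/9

X can drop by at most 1 per step and X_0 = 16 > T = 11, so X_t >= 16 − t >= 5 > 0 for every t <= 11: the floor at 0 (the 'and X > 0' condition) never binds. Hence X_11 = X_0 + Σ_{t<11} Y_t with i.i.d. increments Y_t = y(d_t) ∈ {+1, −1, 0}.
Outcome values over d=0..8: [1, 1, 1, 1, -1, -1, -1, -1, -1]
Σy = -1, Σy² = 9, M = 9
μ = -1/9 = -1/9,  σ² = 9/9 − (-1/9)² = 80/81
E[X_11] = 16 + 11·(-1/9) = 133/9


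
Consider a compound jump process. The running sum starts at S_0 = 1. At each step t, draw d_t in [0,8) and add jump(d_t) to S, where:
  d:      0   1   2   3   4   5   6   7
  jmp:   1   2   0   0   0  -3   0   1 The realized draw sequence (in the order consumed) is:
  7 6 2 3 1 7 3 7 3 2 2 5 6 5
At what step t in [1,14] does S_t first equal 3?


12

t=0: S=1, d=7, jump=1, S_1=2
t=1: S=2, d=6, jump=0, S_2=2
t=2: S=2, d=2, jump=0, S_3=2
t=3: S=2, d=3, jump=0, S_4=2
t=4: S=2, d=1, jump=2, S_5=4
t=5: S=4, d=7, jump=1, S_6=5
t=6: S=5, d=3, jump=0, S_7=5
t=7: S=5, d=7, jump=1, S_8=6
t=8: S=6, d=3, jump=0, S_9=6
t=9: S=6, d=2, jump=0, S_10=6
t=10: S=6, d=2, jump=0, S_11=6
t=11: S=6, d=5, jump=-3, S_12=3
t=12: S=3, d=6, jump=0, S_13=3
t=13: S=3, d=5, jump=-3, S_14=0


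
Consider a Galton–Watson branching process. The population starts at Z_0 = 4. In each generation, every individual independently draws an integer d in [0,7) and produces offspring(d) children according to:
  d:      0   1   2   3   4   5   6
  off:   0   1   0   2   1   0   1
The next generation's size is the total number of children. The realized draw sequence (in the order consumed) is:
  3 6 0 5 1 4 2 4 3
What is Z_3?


3

gen 0: Z_0=4, draws=[3, 6, 0, 5], offspring=[2, 1, 0, 0], Z_1=3
gen 1: Z_1=3, draws=[1, 4, 2], offspring=[1, 1, 0], Z_2=2
gen 2: Z_2=2, draws=[4, 3], offspring=[1, 2], Z_3=3


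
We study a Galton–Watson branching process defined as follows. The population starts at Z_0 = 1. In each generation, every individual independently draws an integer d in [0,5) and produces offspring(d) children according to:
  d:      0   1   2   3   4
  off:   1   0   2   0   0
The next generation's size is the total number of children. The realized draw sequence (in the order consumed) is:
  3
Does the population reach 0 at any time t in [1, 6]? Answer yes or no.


yes

gen 0: Z_0=1, draws=[3], offspring=[0], Z_1=0
gen 1: Z_1=0, draws=[], offspring=[], Z_2=0
gen 2: Z_2=0, draws=[], offspring=[], Z_3=0
gen 3: Z_3=0, draws=[], offspring=[], Z_4=0
gen 4: Z_4=0, draws=[], offspring=[], Z_5=0
gen 5: Z_5=0, draws=[], offspring=[], Z_6=0


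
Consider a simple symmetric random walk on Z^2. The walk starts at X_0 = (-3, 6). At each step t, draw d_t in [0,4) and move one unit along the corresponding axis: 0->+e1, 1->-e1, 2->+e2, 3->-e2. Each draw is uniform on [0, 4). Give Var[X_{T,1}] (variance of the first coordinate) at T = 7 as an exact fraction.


Outcome values over d=0..3: [1, -1, 0, 0]
Σy = 0, Σy² = 2, M = 4
μ = 0/4 = 0,  σ² = 2/4 − (0)² = 1/2
Independent increments: Var[X_7] = 7·σ² = 7·(1/2) = 7/2

7/2


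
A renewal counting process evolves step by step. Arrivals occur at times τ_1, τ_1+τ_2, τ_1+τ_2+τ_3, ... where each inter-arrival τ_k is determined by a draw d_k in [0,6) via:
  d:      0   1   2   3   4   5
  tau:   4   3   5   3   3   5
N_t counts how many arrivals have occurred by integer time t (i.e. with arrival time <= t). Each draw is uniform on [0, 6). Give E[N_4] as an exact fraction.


Inter-arrival values over d=0..5: [4, 3, 5, 3, 3, 5]
Each d has probability 1/6, so the pmf of τ is: f(3) = 1/2, f(4) = 1/6, f(5) = 1/3
Renewal equation for m(n) = E[N_n]: condition on τ_1 = k (if k <= n, one arrival plus a fresh copy on the remaining n−k steps): m(n) = F(n) + Σ_{k<=n} f(k)·m(n−k), where F(n) = P(τ <= n) and m(0) = 0
m(1) = F(1) = 0
m(2) = F(2) = 0
m(3) = F(3) = 1/2
m(4) = F(4) = 2/3
E[N_4] = m(4) = 2/3

2/3


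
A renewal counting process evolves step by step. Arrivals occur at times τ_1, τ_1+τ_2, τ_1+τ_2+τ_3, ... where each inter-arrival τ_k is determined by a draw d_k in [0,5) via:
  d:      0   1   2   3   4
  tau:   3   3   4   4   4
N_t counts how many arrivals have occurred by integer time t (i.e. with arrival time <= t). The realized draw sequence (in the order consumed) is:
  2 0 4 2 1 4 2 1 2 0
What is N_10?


2

draw d_1=2: τ_1=4, arrival time A_1=4
draw d_2=0: τ_2=3, arrival time A_2=7
draw d_3=4: τ_3=4, arrival time A_3=11
draw d_4=2: τ_4=4, arrival time A_4=15
draw d_5=1: τ_5=3, arrival time A_5=18
draw d_6=4: τ_6=4, arrival time A_6=22
draw d_7=2: τ_7=4, arrival time A_7=26
draw d_8=1: τ_8=3, arrival time A_8=29
draw d_9=2: τ_9=4, arrival time A_9=33
draw d_10=0: τ_10=3, arrival time A_10=36
N_t over t=0..10: 0:0 1:0 2:0 3:0 4:1 5:1 6:1 7:2 8:2 9:2 10:2


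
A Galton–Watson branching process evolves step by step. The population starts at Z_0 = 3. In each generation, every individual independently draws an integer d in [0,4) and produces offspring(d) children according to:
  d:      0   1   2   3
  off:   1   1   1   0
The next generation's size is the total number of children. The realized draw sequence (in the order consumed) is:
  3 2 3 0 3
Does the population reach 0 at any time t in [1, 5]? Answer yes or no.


gen 0: Z_0=3, draws=[3, 2, 3], offspring=[0, 1, 0], Z_1=1
gen 1: Z_1=1, draws=[0], offspring=[1], Z_2=1
gen 2: Z_2=1, draws=[3], offspring=[0], Z_3=0
gen 3: Z_3=0, draws=[], offspring=[], Z_4=0
gen 4: Z_4=0, draws=[], offspring=[], Z_5=0

yes


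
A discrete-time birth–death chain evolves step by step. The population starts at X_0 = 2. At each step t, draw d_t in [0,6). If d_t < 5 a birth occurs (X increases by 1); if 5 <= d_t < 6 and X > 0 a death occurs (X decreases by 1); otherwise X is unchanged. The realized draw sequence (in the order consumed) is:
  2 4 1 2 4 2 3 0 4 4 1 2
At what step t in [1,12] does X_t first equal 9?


t=0: X=2, d=2 → birth, X_1=3
t=1: X=3, d=4 → birth, X_2=4
t=2: X=4, d=1 → birth, X_3=5
t=3: X=5, d=2 → birth, X_4=6
t=4: X=6, d=4 → birth, X_5=7
t=5: X=7, d=2 → birth, X_6=8
t=6: X=8, d=3 → birth, X_7=9
t=7: X=9, d=0 → birth, X_8=10
t=8: X=10, d=4 → birth, X_9=11
t=9: X=11, d=4 → birth, X_10=12
t=10: X=12, d=1 → birth, X_11=13
t=11: X=13, d=2 → birth, X_12=14

7


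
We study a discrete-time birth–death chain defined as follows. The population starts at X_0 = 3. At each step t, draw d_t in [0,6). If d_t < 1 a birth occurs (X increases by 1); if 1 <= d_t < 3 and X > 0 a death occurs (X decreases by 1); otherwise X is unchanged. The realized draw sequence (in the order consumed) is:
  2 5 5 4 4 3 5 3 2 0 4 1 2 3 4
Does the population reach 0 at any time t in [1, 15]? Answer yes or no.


t=0: X=3, d=2 → death, X_1=2
t=1: X=2, d=5 → hold, X_2=2
t=2: X=2, d=5 → hold, X_3=2
t=3: X=2, d=4 → hold, X_4=2
t=4: X=2, d=4 → hold, X_5=2
t=5: X=2, d=3 → hold, X_6=2
t=6: X=2, d=5 → hold, X_7=2
t=7: X=2, d=3 → hold, X_8=2
t=8: X=2, d=2 → death, X_9=1
t=9: X=1, d=0 → birth, X_10=2
t=10: X=2, d=4 → hold, X_11=2
t=11: X=2, d=1 → death, X_12=1
t=12: X=1, d=2 → death, X_13=0
t=13: X=0, d=3 → hold, X_14=0
t=14: X=0, d=4 → hold, X_15=0

yes


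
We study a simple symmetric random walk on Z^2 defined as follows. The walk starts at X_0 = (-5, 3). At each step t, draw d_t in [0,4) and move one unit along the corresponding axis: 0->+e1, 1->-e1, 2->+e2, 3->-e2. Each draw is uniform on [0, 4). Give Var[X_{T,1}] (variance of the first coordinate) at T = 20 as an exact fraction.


10

Outcome values over d=0..3: [1, -1, 0, 0]
Σy = 0, Σy² = 2, M = 4
μ = 0/4 = 0,  σ² = 2/4 − (0)² = 1/2
Independent increments: Var[X_20] = 20·σ² = 20·(1/2) = 10


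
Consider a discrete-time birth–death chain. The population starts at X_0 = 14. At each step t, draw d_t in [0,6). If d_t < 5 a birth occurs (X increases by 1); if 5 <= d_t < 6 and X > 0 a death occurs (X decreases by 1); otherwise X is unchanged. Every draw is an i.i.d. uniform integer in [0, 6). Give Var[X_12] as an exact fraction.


20/3

X can drop by at most 1 per step and X_0 = 14 > T = 12, so X_t >= 14 − t >= 2 > 0 for every t <= 12: the floor at 0 (the 'and X > 0' condition) never binds. Hence X_12 = X_0 + Σ_{t<12} Y_t with i.i.d. increments Y_t = y(d_t) ∈ {+1, −1, 0}.
Outcome values over d=0..5: [1, 1, 1, 1, 1, -1]
Σy = 4, Σy² = 6, M = 6
μ = 4/6 = 2/3,  σ² = 6/6 − (2/3)² = 5/9
Independent increments: Var[X_12] = 12·σ² = 12·(5/9) = 20/3


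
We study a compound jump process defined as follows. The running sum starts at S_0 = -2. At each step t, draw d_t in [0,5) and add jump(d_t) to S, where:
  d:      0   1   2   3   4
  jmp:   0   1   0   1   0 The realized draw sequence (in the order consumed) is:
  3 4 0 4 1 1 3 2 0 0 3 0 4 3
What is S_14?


4

t=0: S=-2, d=3, jump=1, S_1=-1
t=1: S=-1, d=4, jump=0, S_2=-1
t=2: S=-1, d=0, jump=0, S_3=-1
t=3: S=-1, d=4, jump=0, S_4=-1
t=4: S=-1, d=1, jump=1, S_5=0
t=5: S=0, d=1, jump=1, S_6=1
t=6: S=1, d=3, jump=1, S_7=2
t=7: S=2, d=2, jump=0, S_8=2
t=8: S=2, d=0, jump=0, S_9=2
t=9: S=2, d=0, jump=0, S_10=2
t=10: S=2, d=3, jump=1, S_11=3
t=11: S=3, d=0, jump=0, S_12=3
t=12: S=3, d=4, jump=0, S_13=3
t=13: S=3, d=3, jump=1, S_14=4


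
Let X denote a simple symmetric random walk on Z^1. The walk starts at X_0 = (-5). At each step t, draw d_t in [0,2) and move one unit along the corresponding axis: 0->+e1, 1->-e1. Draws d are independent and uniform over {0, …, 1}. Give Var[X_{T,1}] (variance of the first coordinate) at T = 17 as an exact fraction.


17

Outcome values over d=0..1: [1, -1]
Σy = 0, Σy² = 2, M = 2
μ = 0/2 = 0,  σ² = 2/2 − (0)² = 1
Independent increments: Var[X_17] = 17·σ² = 17·(1) = 17


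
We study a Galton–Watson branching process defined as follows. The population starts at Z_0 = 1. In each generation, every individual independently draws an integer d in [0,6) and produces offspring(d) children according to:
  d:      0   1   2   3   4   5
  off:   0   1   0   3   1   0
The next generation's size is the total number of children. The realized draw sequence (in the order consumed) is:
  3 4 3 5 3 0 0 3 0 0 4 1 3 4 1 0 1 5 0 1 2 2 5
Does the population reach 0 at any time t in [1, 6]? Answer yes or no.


yes

gen 0: Z_0=1, draws=[3], offspring=[3], Z_1=3
gen 1: Z_1=3, draws=[4, 3, 5], offspring=[1, 3, 0], Z_2=4
gen 2: Z_2=4, draws=[3, 0, 0, 3], offspring=[3, 0, 0, 3], Z_3=6
gen 3: Z_3=6, draws=[0, 0, 4, 1, 3, 4], offspring=[0, 0, 1, 1, 3, 1], Z_4=6
gen 4: Z_4=6, draws=[1, 0, 1, 5, 0, 1], offspring=[1, 0, 1, 0, 0, 1], Z_5=3
gen 5: Z_5=3, draws=[2, 2, 5], offspring=[0, 0, 0], Z_6=0


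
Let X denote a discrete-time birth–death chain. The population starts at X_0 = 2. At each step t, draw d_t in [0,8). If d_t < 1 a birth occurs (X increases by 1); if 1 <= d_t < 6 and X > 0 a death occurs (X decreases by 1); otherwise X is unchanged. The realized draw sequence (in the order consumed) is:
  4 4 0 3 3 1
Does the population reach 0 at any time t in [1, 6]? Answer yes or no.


t=0: X=2, d=4 → death, X_1=1
t=1: X=1, d=4 → death, X_2=0
t=2: X=0, d=0 → birth, X_3=1
t=3: X=1, d=3 → death, X_4=0
t=4: X=0, d=3 → hold, X_5=0
t=5: X=0, d=1 → hold, X_6=0

yes


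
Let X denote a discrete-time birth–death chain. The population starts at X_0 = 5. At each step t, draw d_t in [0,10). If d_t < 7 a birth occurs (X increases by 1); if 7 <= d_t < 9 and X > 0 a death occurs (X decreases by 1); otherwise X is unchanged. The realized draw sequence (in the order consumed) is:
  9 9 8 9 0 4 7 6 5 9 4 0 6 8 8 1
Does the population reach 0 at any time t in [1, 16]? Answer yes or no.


t=0: X=5, d=9 → hold, X_1=5
t=1: X=5, d=9 → hold, X_2=5
t=2: X=5, d=8 → death, X_3=4
t=3: X=4, d=9 → hold, X_4=4
t=4: X=4, d=0 → birth, X_5=5
t=5: X=5, d=4 → birth, X_6=6
t=6: X=6, d=7 → death, X_7=5
t=7: X=5, d=6 → birth, X_8=6
t=8: X=6, d=5 → birth, X_9=7
t=9: X=7, d=9 → hold, X_10=7
t=10: X=7, d=4 → birth, X_11=8
t=11: X=8, d=0 → birth, X_12=9
t=12: X=9, d=6 → birth, X_13=10
t=13: X=10, d=8 → death, X_14=9
t=14: X=9, d=8 → death, X_15=8
t=15: X=8, d=1 → birth, X_16=9

no


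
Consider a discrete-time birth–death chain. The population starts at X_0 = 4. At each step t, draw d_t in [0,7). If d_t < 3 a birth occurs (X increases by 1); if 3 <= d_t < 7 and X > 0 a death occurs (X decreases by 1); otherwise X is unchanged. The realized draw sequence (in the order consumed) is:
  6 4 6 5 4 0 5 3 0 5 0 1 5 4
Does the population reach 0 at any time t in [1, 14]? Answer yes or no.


yes

t=0: X=4, d=6 → death, X_1=3
t=1: X=3, d=4 → death, X_2=2
t=2: X=2, d=6 → death, X_3=1
t=3: X=1, d=5 → death, X_4=0
t=4: X=0, d=4 → hold, X_5=0
t=5: X=0, d=0 → birth, X_6=1
t=6: X=1, d=5 → death, X_7=0
t=7: X=0, d=3 → hold, X_8=0
t=8: X=0, d=0 → birth, X_9=1
t=9: X=1, d=5 → death, X_10=0
t=10: X=0, d=0 → birth, X_11=1
t=11: X=1, d=1 → birth, X_12=2
t=12: X=2, d=5 → death, X_13=1
t=13: X=1, d=4 → death, X_14=0


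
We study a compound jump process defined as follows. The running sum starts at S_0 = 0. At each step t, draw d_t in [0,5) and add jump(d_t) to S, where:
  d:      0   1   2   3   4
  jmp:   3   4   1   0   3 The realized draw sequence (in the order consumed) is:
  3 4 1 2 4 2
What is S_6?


12

t=0: S=0, d=3, jump=0, S_1=0
t=1: S=0, d=4, jump=3, S_2=3
t=2: S=3, d=1, jump=4, S_3=7
t=3: S=7, d=2, jump=1, S_4=8
t=4: S=8, d=4, jump=3, S_5=11
t=5: S=11, d=2, jump=1, S_6=12


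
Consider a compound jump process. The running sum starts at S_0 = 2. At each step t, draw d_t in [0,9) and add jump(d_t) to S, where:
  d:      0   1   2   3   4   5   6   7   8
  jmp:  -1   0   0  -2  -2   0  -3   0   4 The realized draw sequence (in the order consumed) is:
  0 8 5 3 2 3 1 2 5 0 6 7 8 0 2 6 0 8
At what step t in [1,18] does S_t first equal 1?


t=0: S=2, d=0, jump=-1, S_1=1
t=1: S=1, d=8, jump=4, S_2=5
t=2: S=5, d=5, jump=0, S_3=5
t=3: S=5, d=3, jump=-2, S_4=3
t=4: S=3, d=2, jump=0, S_5=3
t=5: S=3, d=3, jump=-2, S_6=1
t=6: S=1, d=1, jump=0, S_7=1
t=7: S=1, d=2, jump=0, S_8=1
t=8: S=1, d=5, jump=0, S_9=1
t=9: S=1, d=0, jump=-1, S_10=0
t=10: S=0, d=6, jump=-3, S_11=-3
t=11: S=-3, d=7, jump=0, S_12=-3
t=12: S=-3, d=8, jump=4, S_13=1
t=13: S=1, d=0, jump=-1, S_14=0
t=14: S=0, d=2, jump=0, S_15=0
t=15: S=0, d=6, jump=-3, S_16=-3
t=16: S=-3, d=0, jump=-1, S_17=-4
t=17: S=-4, d=8, jump=4, S_18=0

1


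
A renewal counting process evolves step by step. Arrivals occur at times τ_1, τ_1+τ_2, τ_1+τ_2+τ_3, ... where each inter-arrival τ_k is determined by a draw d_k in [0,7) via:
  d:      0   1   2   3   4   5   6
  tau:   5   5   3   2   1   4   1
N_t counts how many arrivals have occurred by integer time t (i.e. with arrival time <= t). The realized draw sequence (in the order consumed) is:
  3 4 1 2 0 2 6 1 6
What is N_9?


draw d_1=3: τ_1=2, arrival time A_1=2
draw d_2=4: τ_2=1, arrival time A_2=3
draw d_3=1: τ_3=5, arrival time A_3=8
draw d_4=2: τ_4=3, arrival time A_4=11
draw d_5=0: τ_5=5, arrival time A_5=16
draw d_6=2: τ_6=3, arrival time A_6=19
draw d_7=6: τ_7=1, arrival time A_7=20
draw d_8=1: τ_8=5, arrival time A_8=25
draw d_9=6: τ_9=1, arrival time A_9=26
N_t over t=0..9: 0:0 1:0 2:1 3:2 4:2 5:2 6:2 7:2 8:3 9:3

3


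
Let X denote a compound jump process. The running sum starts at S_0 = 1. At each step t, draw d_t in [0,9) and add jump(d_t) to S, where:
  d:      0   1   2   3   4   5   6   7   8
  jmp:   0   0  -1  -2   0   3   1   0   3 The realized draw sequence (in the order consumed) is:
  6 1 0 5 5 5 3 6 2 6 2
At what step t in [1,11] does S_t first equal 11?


6

t=0: S=1, d=6, jump=1, S_1=2
t=1: S=2, d=1, jump=0, S_2=2
t=2: S=2, d=0, jump=0, S_3=2
t=3: S=2, d=5, jump=3, S_4=5
t=4: S=5, d=5, jump=3, S_5=8
t=5: S=8, d=5, jump=3, S_6=11
t=6: S=11, d=3, jump=-2, S_7=9
t=7: S=9, d=6, jump=1, S_8=10
t=8: S=10, d=2, jump=-1, S_9=9
t=9: S=9, d=6, jump=1, S_10=10
t=10: S=10, d=2, jump=-1, S_11=9


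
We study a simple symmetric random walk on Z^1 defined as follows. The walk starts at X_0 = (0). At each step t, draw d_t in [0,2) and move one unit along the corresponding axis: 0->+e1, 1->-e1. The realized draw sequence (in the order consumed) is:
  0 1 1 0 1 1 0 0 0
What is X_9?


t=0: X=(0), d=0 → +e1, X_1=(1)
t=1: X=(1), d=1 → -e1, X_2=(0)
t=2: X=(0), d=1 → -e1, X_3=(-1)
t=3: X=(-1), d=0 → +e1, X_4=(0)
t=4: X=(0), d=1 → -e1, X_5=(-1)
t=5: X=(-1), d=1 → -e1, X_6=(-2)
t=6: X=(-2), d=0 → +e1, X_7=(-1)
t=7: X=(-1), d=0 → +e1, X_8=(0)
t=8: X=(0), d=0 → +e1, X_9=(1)

(1)


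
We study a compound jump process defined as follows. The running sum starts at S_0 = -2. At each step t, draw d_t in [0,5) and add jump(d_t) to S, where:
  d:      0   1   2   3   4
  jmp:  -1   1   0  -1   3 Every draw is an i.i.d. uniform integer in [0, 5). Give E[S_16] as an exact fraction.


Outcome values over d=0..4: [-1, 1, 0, -1, 3]
Σy = 2, Σy² = 12, M = 5
μ = 2/5 = 2/5,  σ² = 12/5 − (2/5)² = 56/25
E[S_16] = -2 + 16·(2/5) = 22/5

22/5


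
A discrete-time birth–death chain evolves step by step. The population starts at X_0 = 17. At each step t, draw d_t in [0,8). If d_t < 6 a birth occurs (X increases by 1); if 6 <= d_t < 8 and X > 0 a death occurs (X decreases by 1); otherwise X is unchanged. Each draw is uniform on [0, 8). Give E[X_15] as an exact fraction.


49/2

X can drop by at most 1 per step and X_0 = 17 > T = 15, so X_t >= 17 − t >= 2 > 0 for every t <= 15: the floor at 0 (the 'and X > 0' condition) never binds. Hence X_15 = X_0 + Σ_{t<15} Y_t with i.i.d. increments Y_t = y(d_t) ∈ {+1, −1, 0}.
Outcome values over d=0..7: [1, 1, 1, 1, 1, 1, -1, -1]
Σy = 4, Σy² = 8, M = 8
μ = 4/8 = 1/2,  σ² = 8/8 − (1/2)² = 3/4
E[X_15] = 17 + 15·(1/2) = 49/2


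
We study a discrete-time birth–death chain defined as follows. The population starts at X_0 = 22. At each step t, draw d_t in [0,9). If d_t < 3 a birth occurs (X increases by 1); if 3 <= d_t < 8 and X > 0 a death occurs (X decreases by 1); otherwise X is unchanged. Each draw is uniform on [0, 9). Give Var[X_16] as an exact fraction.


X can drop by at most 1 per step and X_0 = 22 > T = 16, so X_t >= 22 − t >= 6 > 0 for every t <= 16: the floor at 0 (the 'and X > 0' condition) never binds. Hence X_16 = X_0 + Σ_{t<16} Y_t with i.i.d. increments Y_t = y(d_t) ∈ {+1, −1, 0}.
Outcome values over d=0..8: [1, 1, 1, -1, -1, -1, -1, -1, 0]
Σy = -2, Σy² = 8, M = 9
μ = -2/9 = -2/9,  σ² = 8/9 − (-2/9)² = 68/81
Independent increments: Var[X_16] = 16·σ² = 16·(68/81) = 1088/81

1088/81


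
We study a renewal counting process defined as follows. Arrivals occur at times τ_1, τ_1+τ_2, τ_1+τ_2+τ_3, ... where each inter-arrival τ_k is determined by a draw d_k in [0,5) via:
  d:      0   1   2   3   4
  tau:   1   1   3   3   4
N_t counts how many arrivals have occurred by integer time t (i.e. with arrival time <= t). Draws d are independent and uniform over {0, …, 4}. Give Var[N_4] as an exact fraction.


Inter-arrival values over d=0..4: [1, 1, 3, 3, 4]
Each d has probability 1/5, so the pmf of τ is: f(1) = 2/5, f(3) = 2/5, f(4) = 1/5
Let p_n(j) = P(N_n = j), with p_0 = [1]. Condition on τ_1: p_n(0) = P(τ > n), and for j >= 1, p_n(j) = Σ_{k<=n} f(k)·p_{n−k}(j−1)
p_1 = [3/5, 2/5]  (j = 0..1)
p_2 = [3/5, 6/25, 4/25]  (j = 0..2)
p_3 = [1/5, 16/25, 12/125, 8/125]  (j = 0..3)
p_4 = [0, 13/25, 52/125, 24/625, 16/625]  (j = 0..4)
E[N_4] = Σ j·p_4(j) = 981/625;  E[N_4²] = Σ j²·p_4(j) = 1837/625
Var[N_4] = 1837/625 − (981/625)² = 185764/390625

185764/390625


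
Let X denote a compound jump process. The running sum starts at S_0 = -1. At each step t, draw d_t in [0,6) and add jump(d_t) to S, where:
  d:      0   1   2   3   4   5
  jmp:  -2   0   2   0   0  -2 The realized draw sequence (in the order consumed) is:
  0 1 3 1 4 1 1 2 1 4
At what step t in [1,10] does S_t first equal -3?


t=0: S=-1, d=0, jump=-2, S_1=-3
t=1: S=-3, d=1, jump=0, S_2=-3
t=2: S=-3, d=3, jump=0, S_3=-3
t=3: S=-3, d=1, jump=0, S_4=-3
t=4: S=-3, d=4, jump=0, S_5=-3
t=5: S=-3, d=1, jump=0, S_6=-3
t=6: S=-3, d=1, jump=0, S_7=-3
t=7: S=-3, d=2, jump=2, S_8=-1
t=8: S=-1, d=1, jump=0, S_9=-1
t=9: S=-1, d=4, jump=0, S_10=-1

1


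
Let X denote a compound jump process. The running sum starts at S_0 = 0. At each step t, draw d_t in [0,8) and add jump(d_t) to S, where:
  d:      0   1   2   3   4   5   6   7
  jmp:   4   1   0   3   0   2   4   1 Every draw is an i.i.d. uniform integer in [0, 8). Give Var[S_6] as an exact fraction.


Outcome values over d=0..7: [4, 1, 0, 3, 0, 2, 4, 1]
Σy = 15, Σy² = 47, M = 8
μ = 15/8 = 15/8,  σ² = 47/8 − (15/8)² = 151/64
Independent increments: Var[S_6] = 6·σ² = 6·(151/64) = 453/32

453/32


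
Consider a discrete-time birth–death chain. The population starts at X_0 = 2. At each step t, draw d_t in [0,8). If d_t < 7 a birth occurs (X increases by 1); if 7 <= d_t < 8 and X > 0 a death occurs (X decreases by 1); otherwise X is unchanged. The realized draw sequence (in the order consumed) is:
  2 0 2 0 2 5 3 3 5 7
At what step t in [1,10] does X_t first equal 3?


1

t=0: X=2, d=2 → birth, X_1=3
t=1: X=3, d=0 → birth, X_2=4
t=2: X=4, d=2 → birth, X_3=5
t=3: X=5, d=0 → birth, X_4=6
t=4: X=6, d=2 → birth, X_5=7
t=5: X=7, d=5 → birth, X_6=8
t=6: X=8, d=3 → birth, X_7=9
t=7: X=9, d=3 → birth, X_8=10
t=8: X=10, d=5 → birth, X_9=11
t=9: X=11, d=7 → death, X_10=10


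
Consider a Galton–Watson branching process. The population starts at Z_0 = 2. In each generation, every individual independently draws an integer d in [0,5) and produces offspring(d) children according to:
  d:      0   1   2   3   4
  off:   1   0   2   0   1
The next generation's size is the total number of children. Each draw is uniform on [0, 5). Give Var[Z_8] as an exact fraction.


149135228928/152587890625

Outcome values over d=0..4: [1, 0, 2, 0, 1]
Σy = 4, Σy² = 6, M = 5
μ = 4/5 = 4/5,  σ² = 6/5 − (4/5)² = 14/25
V_0 = 0, E_0 = 2
V_1 = 14/25·E_0 + (4/5)²·V_0 = 28/25;  E_1 = 8/5
V_2 = 14/25·E_1 + (4/5)²·V_1 = 1008/625;  E_2 = 32/25
V_3 = 14/25·E_2 + (4/5)²·V_2 = 27328/15625;  E_3 = 128/125
V_4 = 14/25·E_3 + (4/5)²·V_3 = 661248/390625;  E_4 = 512/625
V_5 = 14/25·E_4 + (4/5)²·V_4 = 15059968/9765625;  E_5 = 2048/3125
V_6 = 14/25·E_5 + (4/5)²·V_5 = 330559488/244140625;  E_6 = 8192/15625
V_7 = 14/25·E_6 + (4/5)²·V_6 = 7080951808/6103515625;  E_7 = 32768/78125
V_8 = 14/25·E_7 + (4/5)²·V_7 = 149135228928/152587890625;  E_8 = 131072/390625


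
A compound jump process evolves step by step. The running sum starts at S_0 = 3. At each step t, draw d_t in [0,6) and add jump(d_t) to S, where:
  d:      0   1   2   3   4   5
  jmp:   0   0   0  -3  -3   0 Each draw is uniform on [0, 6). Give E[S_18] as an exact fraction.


Outcome values over d=0..5: [0, 0, 0, -3, -3, 0]
Σy = -6, Σy² = 18, M = 6
μ = -6/6 = -1,  σ² = 18/6 − (-1)² = 2
E[S_18] = 3 + 18·(-1) = -15

-15


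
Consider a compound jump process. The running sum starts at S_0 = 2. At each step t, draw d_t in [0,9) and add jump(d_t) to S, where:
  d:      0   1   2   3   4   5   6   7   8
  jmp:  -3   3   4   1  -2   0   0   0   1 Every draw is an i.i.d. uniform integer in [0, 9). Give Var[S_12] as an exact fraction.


1376/27

Outcome values over d=0..8: [-3, 3, 4, 1, -2, 0, 0, 0, 1]
Σy = 4, Σy² = 40, M = 9
μ = 4/9 = 4/9,  σ² = 40/9 − (4/9)² = 344/81
Independent increments: Var[S_12] = 12·σ² = 12·(344/81) = 1376/27


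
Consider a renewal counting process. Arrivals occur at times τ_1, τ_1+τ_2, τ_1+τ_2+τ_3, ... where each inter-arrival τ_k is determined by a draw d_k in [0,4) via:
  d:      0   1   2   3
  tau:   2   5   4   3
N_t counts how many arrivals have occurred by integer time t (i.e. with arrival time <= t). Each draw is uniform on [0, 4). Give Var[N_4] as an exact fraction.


71/256

Inter-arrival values over d=0..3: [2, 5, 4, 3]
Each d has probability 1/4, so the pmf of τ is: f(2) = 1/4, f(3) = 1/4, f(4) = 1/4, f(5) = 1/4
Let p_n(j) = P(N_n = j), with p_0 = [1]. Condition on τ_1: p_n(0) = P(τ > n), and for j >= 1, p_n(j) = Σ_{k<=n} f(k)·p_{n−k}(j−1)
p_1 = [1]  (j = 0)
p_2 = [3/4, 1/4]  (j = 0..1)
p_3 = [1/2, 1/2]  (j = 0..1)
p_4 = [1/4, 11/16, 1/16]  (j = 0..2)
E[N_4] = Σ j·p_4(j) = 13/16;  E[N_4²] = Σ j²·p_4(j) = 15/16
Var[N_4] = 15/16 − (13/16)² = 71/256


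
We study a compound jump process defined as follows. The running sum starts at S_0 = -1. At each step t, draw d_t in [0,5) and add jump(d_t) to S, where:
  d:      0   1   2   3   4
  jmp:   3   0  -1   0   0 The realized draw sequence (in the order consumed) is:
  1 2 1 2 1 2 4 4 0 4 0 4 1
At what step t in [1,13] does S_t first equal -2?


t=0: S=-1, d=1, jump=0, S_1=-1
t=1: S=-1, d=2, jump=-1, S_2=-2
t=2: S=-2, d=1, jump=0, S_3=-2
t=3: S=-2, d=2, jump=-1, S_4=-3
t=4: S=-3, d=1, jump=0, S_5=-3
t=5: S=-3, d=2, jump=-1, S_6=-4
t=6: S=-4, d=4, jump=0, S_7=-4
t=7: S=-4, d=4, jump=0, S_8=-4
t=8: S=-4, d=0, jump=3, S_9=-1
t=9: S=-1, d=4, jump=0, S_10=-1
t=10: S=-1, d=0, jump=3, S_11=2
t=11: S=2, d=4, jump=0, S_12=2
t=12: S=2, d=1, jump=0, S_13=2

2


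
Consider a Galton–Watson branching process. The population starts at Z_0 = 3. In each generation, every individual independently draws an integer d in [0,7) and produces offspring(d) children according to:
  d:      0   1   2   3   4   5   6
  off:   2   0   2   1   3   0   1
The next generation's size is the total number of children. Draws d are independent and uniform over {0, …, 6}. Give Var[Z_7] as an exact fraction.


164127702403548/678223072849

Outcome values over d=0..6: [2, 0, 2, 1, 3, 0, 1]
Σy = 9, Σy² = 19, M = 7
μ = 9/7 = 9/7,  σ² = 19/7 − (9/7)² = 52/49
V_0 = 0, E_0 = 3
V_1 = 52/49·E_0 + (9/7)²·V_0 = 156/49;  E_1 = 27/7
V_2 = 52/49·E_1 + (9/7)²·V_1 = 22464/2401;  E_2 = 243/49
V_3 = 52/49·E_2 + (9/7)²·V_2 = 2438748/117649;  E_3 = 2187/343
V_4 = 52/49·E_3 + (9/7)²·V_3 = 236545920/5764801;  E_4 = 19683/2401
V_5 = 52/49·E_4 + (9/7)²·V_4 = 21617681436/282475249;  E_5 = 177147/16807
V_6 = 52/49·E_5 + (9/7)²·V_5 = 1905852297024/13841287201;  E_6 = 1594323/117649
V_7 = 52/49·E_6 + (9/7)²·V_6 = 164127702403548/678223072849;  E_7 = 14348907/823543


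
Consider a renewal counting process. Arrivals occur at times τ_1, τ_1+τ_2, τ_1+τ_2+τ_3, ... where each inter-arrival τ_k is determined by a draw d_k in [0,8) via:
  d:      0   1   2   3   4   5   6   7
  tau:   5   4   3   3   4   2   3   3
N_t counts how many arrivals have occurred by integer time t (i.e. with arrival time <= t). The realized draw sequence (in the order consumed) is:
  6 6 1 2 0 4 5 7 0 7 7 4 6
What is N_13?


draw d_1=6: τ_1=3, arrival time A_1=3
draw d_2=6: τ_2=3, arrival time A_2=6
draw d_3=1: τ_3=4, arrival time A_3=10
draw d_4=2: τ_4=3, arrival time A_4=13
draw d_5=0: τ_5=5, arrival time A_5=18
draw d_6=4: τ_6=4, arrival time A_6=22
draw d_7=5: τ_7=2, arrival time A_7=24
draw d_8=7: τ_8=3, arrival time A_8=27
draw d_9=0: τ_9=5, arrival time A_9=32
draw d_10=7: τ_10=3, arrival time A_10=35
draw d_11=7: τ_11=3, arrival time A_11=38
draw d_12=4: τ_12=4, arrival time A_12=42
draw d_13=6: τ_13=3, arrival time A_13=45
N_t over t=0..13: 0:0 1:0 2:0 3:1 4:1 5:1 6:2 7:2 8:2 9:2 10:3 11:3 12:3 13:4

4


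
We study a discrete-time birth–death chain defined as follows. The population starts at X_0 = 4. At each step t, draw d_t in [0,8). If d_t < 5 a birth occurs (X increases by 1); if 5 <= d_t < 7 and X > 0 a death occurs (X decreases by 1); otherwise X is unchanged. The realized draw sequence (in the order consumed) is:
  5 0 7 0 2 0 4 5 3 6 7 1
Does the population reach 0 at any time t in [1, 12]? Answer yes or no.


t=0: X=4, d=5 → death, X_1=3
t=1: X=3, d=0 → birth, X_2=4
t=2: X=4, d=7 → hold, X_3=4
t=3: X=4, d=0 → birth, X_4=5
t=4: X=5, d=2 → birth, X_5=6
t=5: X=6, d=0 → birth, X_6=7
t=6: X=7, d=4 → birth, X_7=8
t=7: X=8, d=5 → death, X_8=7
t=8: X=7, d=3 → birth, X_9=8
t=9: X=8, d=6 → death, X_10=7
t=10: X=7, d=7 → hold, X_11=7
t=11: X=7, d=1 → birth, X_12=8

no


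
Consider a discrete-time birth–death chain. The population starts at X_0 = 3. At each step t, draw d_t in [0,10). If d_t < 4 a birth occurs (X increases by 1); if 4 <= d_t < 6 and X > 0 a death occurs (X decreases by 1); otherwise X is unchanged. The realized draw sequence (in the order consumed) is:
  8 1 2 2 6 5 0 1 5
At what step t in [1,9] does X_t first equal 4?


t=0: X=3, d=8 → hold, X_1=3
t=1: X=3, d=1 → birth, X_2=4
t=2: X=4, d=2 → birth, X_3=5
t=3: X=5, d=2 → birth, X_4=6
t=4: X=6, d=6 → hold, X_5=6
t=5: X=6, d=5 → death, X_6=5
t=6: X=5, d=0 → birth, X_7=6
t=7: X=6, d=1 → birth, X_8=7
t=8: X=7, d=5 → death, X_9=6

2


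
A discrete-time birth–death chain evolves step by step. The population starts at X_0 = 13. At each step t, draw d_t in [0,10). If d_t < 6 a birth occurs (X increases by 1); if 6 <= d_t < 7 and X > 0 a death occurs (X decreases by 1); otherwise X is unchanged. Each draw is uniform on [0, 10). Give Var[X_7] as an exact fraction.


X can drop by at most 1 per step and X_0 = 13 > T = 7, so X_t >= 13 − t >= 6 > 0 for every t <= 7: the floor at 0 (the 'and X > 0' condition) never binds. Hence X_7 = X_0 + Σ_{t<7} Y_t with i.i.d. increments Y_t = y(d_t) ∈ {+1, −1, 0}.
Outcome values over d=0..9: [1, 1, 1, 1, 1, 1, -1, 0, 0, 0]
Σy = 5, Σy² = 7, M = 10
μ = 5/10 = 1/2,  σ² = 7/10 − (1/2)² = 9/20
Independent increments: Var[X_7] = 7·σ² = 7·(9/20) = 63/20

63/20


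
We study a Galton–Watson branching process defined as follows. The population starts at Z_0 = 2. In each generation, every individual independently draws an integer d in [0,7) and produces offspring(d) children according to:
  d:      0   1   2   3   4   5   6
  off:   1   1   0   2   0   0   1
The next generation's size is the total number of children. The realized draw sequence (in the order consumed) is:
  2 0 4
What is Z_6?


0

gen 0: Z_0=2, draws=[2, 0], offspring=[0, 1], Z_1=1
gen 1: Z_1=1, draws=[4], offspring=[0], Z_2=0
gen 2: Z_2=0, draws=[], offspring=[], Z_3=0
gen 3: Z_3=0, draws=[], offspring=[], Z_4=0
gen 4: Z_4=0, draws=[], offspring=[], Z_5=0
gen 5: Z_5=0, draws=[], offspring=[], Z_6=0


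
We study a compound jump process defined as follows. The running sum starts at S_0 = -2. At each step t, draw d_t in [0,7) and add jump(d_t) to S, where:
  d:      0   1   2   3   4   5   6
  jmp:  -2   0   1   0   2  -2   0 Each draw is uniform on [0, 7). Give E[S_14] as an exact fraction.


-4

Outcome values over d=0..6: [-2, 0, 1, 0, 2, -2, 0]
Σy = -1, Σy² = 13, M = 7
μ = -1/7 = -1/7,  σ² = 13/7 − (-1/7)² = 90/49
E[S_14] = -2 + 14·(-1/7) = -4


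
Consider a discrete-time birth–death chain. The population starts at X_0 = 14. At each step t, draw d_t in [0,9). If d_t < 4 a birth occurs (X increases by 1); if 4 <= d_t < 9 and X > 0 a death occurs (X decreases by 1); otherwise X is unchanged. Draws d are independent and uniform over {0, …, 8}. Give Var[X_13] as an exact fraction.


1040/81

X can drop by at most 1 per step and X_0 = 14 > T = 13, so X_t >= 14 − t >= 1 > 0 for every t <= 13: the floor at 0 (the 'and X > 0' condition) never binds. Hence X_13 = X_0 + Σ_{t<13} Y_t with i.i.d. increments Y_t = y(d_t) ∈ {+1, −1, 0}.
Outcome values over d=0..8: [1, 1, 1, 1, -1, -1, -1, -1, -1]
Σy = -1, Σy² = 9, M = 9
μ = -1/9 = -1/9,  σ² = 9/9 − (-1/9)² = 80/81
Independent increments: Var[X_13] = 13·σ² = 13·(80/81) = 1040/81


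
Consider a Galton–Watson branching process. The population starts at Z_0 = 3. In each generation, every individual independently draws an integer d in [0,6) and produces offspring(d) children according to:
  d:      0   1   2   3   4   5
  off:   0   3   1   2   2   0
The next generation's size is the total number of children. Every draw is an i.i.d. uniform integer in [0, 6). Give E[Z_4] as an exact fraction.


Outcome values over d=0..5: [0, 3, 1, 2, 2, 0]
Σy = 8, Σy² = 18, M = 6
μ = 8/6 = 4/3,  σ² = 18/6 − (4/3)² = 11/9
E[Z_0] = 3
E[Z_1] = 4/3·E[Z_0] = 4
E[Z_2] = 4/3·E[Z_1] = 16/3
E[Z_3] = 4/3·E[Z_2] = 64/9
E[Z_4] = 4/3·E[Z_3] = 256/27

256/27


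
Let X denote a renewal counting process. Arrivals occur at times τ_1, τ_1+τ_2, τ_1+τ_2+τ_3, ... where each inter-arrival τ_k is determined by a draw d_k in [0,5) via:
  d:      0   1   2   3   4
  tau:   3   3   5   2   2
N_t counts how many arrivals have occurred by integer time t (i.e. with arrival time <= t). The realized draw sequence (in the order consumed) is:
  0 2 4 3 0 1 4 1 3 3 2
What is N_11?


draw d_1=0: τ_1=3, arrival time A_1=3
draw d_2=2: τ_2=5, arrival time A_2=8
draw d_3=4: τ_3=2, arrival time A_3=10
draw d_4=3: τ_4=2, arrival time A_4=12
draw d_5=0: τ_5=3, arrival time A_5=15
draw d_6=1: τ_6=3, arrival time A_6=18
draw d_7=4: τ_7=2, arrival time A_7=20
draw d_8=1: τ_8=3, arrival time A_8=23
draw d_9=3: τ_9=2, arrival time A_9=25
draw d_10=3: τ_10=2, arrival time A_10=27
draw d_11=2: τ_11=5, arrival time A_11=32
N_t over t=0..11: 0:0 1:0 2:0 3:1 4:1 5:1 6:1 7:1 8:2 9:2 10:3 11:3

3


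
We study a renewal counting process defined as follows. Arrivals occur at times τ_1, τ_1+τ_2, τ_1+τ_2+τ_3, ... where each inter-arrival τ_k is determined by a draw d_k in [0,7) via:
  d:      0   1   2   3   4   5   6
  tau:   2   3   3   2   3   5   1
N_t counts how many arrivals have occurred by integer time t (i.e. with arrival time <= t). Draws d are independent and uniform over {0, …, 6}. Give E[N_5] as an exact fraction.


Inter-arrival values over d=0..6: [2, 3, 3, 2, 3, 5, 1]
Each d has probability 1/7, so the pmf of τ is: f(1) = 1/7, f(2) = 2/7, f(3) = 3/7, f(5) = 1/7
Renewal equation for m(n) = E[N_n]: condition on τ_1 = k (if k <= n, one arrival plus a fresh copy on the remaining n−k steps): m(n) = F(n) + Σ_{k<=n} f(k)·m(n−k), where F(n) = P(τ <= n) and m(0) = 0
m(1) = F(1) = 1/7
m(2) = F(2) + f(1)·m(1) = 3/7 + 1/7·1/7 = 22/49
m(3) = F(3) + f(1)·m(2) + f(2)·m(1) = 6/7 + 1/7·22/49 + 2/7·1/7 = 330/343
m(4) = F(4) + f(1)·m(3) + f(2)·m(2) + f(3)·m(1) = 6/7 + 1/7·330/343 + 2/7·22/49 + 3/7·1/7 = 2843/2401
m(5) = F(5) + f(1)·m(4) + f(2)·m(3) + f(3)·m(2) = 1 + 1/7·2843/2401 + 2/7·330/343 + 3/7·22/49 = 27504/16807
E[N_5] = m(5) = 27504/16807

27504/16807


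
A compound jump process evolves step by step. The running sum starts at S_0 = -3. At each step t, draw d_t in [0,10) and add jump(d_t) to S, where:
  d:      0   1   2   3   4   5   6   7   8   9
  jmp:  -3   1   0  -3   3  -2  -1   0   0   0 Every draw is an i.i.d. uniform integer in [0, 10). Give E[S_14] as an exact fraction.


Outcome values over d=0..9: [-3, 1, 0, -3, 3, -2, -1, 0, 0, 0]
Σy = -5, Σy² = 33, M = 10
μ = -5/10 = -1/2,  σ² = 33/10 − (-1/2)² = 61/20
E[S_14] = -3 + 14·(-1/2) = -10

-10


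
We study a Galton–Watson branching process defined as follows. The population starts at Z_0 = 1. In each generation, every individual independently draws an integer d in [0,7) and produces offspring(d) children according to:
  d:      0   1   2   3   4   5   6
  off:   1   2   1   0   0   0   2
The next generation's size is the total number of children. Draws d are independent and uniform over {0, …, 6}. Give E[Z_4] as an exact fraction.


Outcome values over d=0..6: [1, 2, 1, 0, 0, 0, 2]
Σy = 6, Σy² = 10, M = 7
μ = 6/7 = 6/7,  σ² = 10/7 − (6/7)² = 34/49
E[Z_0] = 1
E[Z_1] = 6/7·E[Z_0] = 6/7
E[Z_2] = 6/7·E[Z_1] = 36/49
E[Z_3] = 6/7·E[Z_2] = 216/343
E[Z_4] = 6/7·E[Z_3] = 1296/2401

1296/2401


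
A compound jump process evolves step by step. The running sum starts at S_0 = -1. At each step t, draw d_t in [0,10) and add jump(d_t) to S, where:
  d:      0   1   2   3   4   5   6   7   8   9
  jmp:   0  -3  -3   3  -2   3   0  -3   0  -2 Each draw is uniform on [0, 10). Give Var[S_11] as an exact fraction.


5291/100

Outcome values over d=0..9: [0, -3, -3, 3, -2, 3, 0, -3, 0, -2]
Σy = -7, Σy² = 53, M = 10
μ = -7/10 = -7/10,  σ² = 53/10 − (-7/10)² = 481/100
Independent increments: Var[S_11] = 11·σ² = 11·(481/100) = 5291/100


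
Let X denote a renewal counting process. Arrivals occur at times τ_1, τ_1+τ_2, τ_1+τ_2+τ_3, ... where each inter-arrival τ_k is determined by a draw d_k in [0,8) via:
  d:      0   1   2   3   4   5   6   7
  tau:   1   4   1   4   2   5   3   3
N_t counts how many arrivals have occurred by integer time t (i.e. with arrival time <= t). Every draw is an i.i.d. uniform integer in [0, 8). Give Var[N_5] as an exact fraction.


Inter-arrival values over d=0..7: [1, 4, 1, 4, 2, 5, 3, 3]
Each d has probability 1/8, so the pmf of τ is: f(1) = 1/4, f(2) = 1/8, f(3) = 1/4, f(4) = 1/4, f(5) = 1/8
Let p_n(j) = P(N_n = j), with p_0 = [1]. Condition on τ_1: p_n(0) = P(τ > n), and for j >= 1, p_n(j) = Σ_{k<=n} f(k)·p_{n−k}(j−1)
p_1 = [3/4, 1/4]  (j = 0..1)
p_2 = [5/8, 5/16, 1/16]  (j = 0..2)
p_3 = [3/8, 1/2, 7/64, 1/64]  (j = 0..3)
p_4 = [1/8, 39/64, 29/128, 9/256, 1/256]  (j = 0..4)
p_5 = [0, 35/64, 91/256, 11/128, 11/1024, 1/1024]  (j = 0..5)
E[N_5] = Σ j·p_5(j) = 1601/1024;  E[N_5²] = Σ j²·p_5(j) = 3009/1024
Var[N_5] = 3009/1024 − (1601/1024)² = 518015/1048576

518015/1048576


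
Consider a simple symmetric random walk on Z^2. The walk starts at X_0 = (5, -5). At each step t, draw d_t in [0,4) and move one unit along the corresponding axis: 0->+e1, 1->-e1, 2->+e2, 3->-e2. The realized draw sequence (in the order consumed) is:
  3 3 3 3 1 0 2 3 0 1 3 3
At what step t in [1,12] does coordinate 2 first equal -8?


3

t=0: X=(5, -5), d=3 → -e2, X_1=(5, -6)
t=1: X=(5, -6), d=3 → -e2, X_2=(5, -7)
t=2: X=(5, -7), d=3 → -e2, X_3=(5, -8)
t=3: X=(5, -8), d=3 → -e2, X_4=(5, -9)
t=4: X=(5, -9), d=1 → -e1, X_5=(4, -9)
t=5: X=(4, -9), d=0 → +e1, X_6=(5, -9)
t=6: X=(5, -9), d=2 → +e2, X_7=(5, -8)
t=7: X=(5, -8), d=3 → -e2, X_8=(5, -9)
t=8: X=(5, -9), d=0 → +e1, X_9=(6, -9)
t=9: X=(6, -9), d=1 → -e1, X_10=(5, -9)
t=10: X=(5, -9), d=3 → -e2, X_11=(5, -10)
t=11: X=(5, -10), d=3 → -e2, X_12=(5, -11)


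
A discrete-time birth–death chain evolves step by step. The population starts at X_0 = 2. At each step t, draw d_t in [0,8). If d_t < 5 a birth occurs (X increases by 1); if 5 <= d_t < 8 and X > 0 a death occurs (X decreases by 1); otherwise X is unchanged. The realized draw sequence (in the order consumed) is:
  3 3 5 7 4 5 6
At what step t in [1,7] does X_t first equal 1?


7

t=0: X=2, d=3 → birth, X_1=3
t=1: X=3, d=3 → birth, X_2=4
t=2: X=4, d=5 → death, X_3=3
t=3: X=3, d=7 → death, X_4=2
t=4: X=2, d=4 → birth, X_5=3
t=5: X=3, d=5 → death, X_6=2
t=6: X=2, d=6 → death, X_7=1


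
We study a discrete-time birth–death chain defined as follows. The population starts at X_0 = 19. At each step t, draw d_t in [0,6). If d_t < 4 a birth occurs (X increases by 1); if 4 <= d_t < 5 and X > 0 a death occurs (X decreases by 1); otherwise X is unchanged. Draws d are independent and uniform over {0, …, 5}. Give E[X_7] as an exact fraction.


X can drop by at most 1 per step and X_0 = 19 > T = 7, so X_t >= 19 − t >= 12 > 0 for every t <= 7: the floor at 0 (the 'and X > 0' condition) never binds. Hence X_7 = X_0 + Σ_{t<7} Y_t with i.i.d. increments Y_t = y(d_t) ∈ {+1, −1, 0}.
Outcome values over d=0..5: [1, 1, 1, 1, -1, 0]
Σy = 3, Σy² = 5, M = 6
μ = 3/6 = 1/2,  σ² = 5/6 − (1/2)² = 7/12
E[X_7] = 19 + 7·(1/2) = 45/2

45/2
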